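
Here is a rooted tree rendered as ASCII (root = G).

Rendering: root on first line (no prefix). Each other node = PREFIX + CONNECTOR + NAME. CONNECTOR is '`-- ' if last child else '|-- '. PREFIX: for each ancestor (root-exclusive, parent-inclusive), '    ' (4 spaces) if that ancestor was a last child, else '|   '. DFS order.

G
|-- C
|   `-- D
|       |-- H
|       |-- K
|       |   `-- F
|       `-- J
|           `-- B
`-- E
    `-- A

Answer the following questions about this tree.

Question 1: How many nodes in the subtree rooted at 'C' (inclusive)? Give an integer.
Answer: 7

Derivation:
Subtree rooted at C contains: B, C, D, F, H, J, K
Count = 7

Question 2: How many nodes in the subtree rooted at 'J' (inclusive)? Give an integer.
Subtree rooted at J contains: B, J
Count = 2

Answer: 2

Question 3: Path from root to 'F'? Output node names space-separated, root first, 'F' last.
Answer: G C D K F

Derivation:
Walk down from root: G -> C -> D -> K -> F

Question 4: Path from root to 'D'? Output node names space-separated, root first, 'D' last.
Answer: G C D

Derivation:
Walk down from root: G -> C -> D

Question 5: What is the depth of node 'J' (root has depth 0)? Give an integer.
Path from root to J: G -> C -> D -> J
Depth = number of edges = 3

Answer: 3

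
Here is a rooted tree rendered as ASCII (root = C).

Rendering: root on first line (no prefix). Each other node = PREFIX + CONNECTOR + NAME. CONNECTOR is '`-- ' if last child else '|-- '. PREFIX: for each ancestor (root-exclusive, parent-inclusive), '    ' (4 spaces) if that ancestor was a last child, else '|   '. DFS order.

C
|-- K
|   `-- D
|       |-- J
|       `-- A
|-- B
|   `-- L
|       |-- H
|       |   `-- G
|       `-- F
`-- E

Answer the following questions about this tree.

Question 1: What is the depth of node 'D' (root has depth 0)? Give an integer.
Path from root to D: C -> K -> D
Depth = number of edges = 2

Answer: 2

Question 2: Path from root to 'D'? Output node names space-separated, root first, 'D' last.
Answer: C K D

Derivation:
Walk down from root: C -> K -> D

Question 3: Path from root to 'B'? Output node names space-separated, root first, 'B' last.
Walk down from root: C -> B

Answer: C B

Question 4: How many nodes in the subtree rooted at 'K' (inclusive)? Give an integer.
Subtree rooted at K contains: A, D, J, K
Count = 4

Answer: 4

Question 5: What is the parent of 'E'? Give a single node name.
Scan adjacency: E appears as child of C

Answer: C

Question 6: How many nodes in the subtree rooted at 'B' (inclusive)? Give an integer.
Subtree rooted at B contains: B, F, G, H, L
Count = 5

Answer: 5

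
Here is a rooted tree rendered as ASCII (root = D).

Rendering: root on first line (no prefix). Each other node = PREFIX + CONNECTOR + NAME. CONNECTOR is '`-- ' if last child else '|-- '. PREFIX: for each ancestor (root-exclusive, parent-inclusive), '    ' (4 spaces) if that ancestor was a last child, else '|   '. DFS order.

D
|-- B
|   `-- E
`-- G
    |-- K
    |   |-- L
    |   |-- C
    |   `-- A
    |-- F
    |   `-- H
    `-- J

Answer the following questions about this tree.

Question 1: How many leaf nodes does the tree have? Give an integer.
Leaves (nodes with no children): A, C, E, H, J, L

Answer: 6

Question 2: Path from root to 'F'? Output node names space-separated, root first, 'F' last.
Walk down from root: D -> G -> F

Answer: D G F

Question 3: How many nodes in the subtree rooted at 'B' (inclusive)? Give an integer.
Answer: 2

Derivation:
Subtree rooted at B contains: B, E
Count = 2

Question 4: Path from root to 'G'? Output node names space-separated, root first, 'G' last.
Answer: D G

Derivation:
Walk down from root: D -> G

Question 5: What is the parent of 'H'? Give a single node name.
Answer: F

Derivation:
Scan adjacency: H appears as child of F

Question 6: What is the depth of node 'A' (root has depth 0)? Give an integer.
Answer: 3

Derivation:
Path from root to A: D -> G -> K -> A
Depth = number of edges = 3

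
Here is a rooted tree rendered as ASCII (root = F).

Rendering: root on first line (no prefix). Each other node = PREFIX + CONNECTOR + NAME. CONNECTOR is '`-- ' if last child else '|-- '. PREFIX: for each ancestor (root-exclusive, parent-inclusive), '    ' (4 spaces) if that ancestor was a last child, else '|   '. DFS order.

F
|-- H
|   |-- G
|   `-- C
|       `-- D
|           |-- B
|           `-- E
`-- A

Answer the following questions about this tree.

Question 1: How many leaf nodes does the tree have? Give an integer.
Leaves (nodes with no children): A, B, E, G

Answer: 4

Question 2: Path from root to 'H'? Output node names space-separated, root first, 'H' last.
Answer: F H

Derivation:
Walk down from root: F -> H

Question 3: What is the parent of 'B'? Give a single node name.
Answer: D

Derivation:
Scan adjacency: B appears as child of D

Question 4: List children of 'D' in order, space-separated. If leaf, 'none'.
Answer: B E

Derivation:
Node D's children (from adjacency): B, E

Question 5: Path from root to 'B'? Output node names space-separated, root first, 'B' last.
Walk down from root: F -> H -> C -> D -> B

Answer: F H C D B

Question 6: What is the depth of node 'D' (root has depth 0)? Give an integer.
Answer: 3

Derivation:
Path from root to D: F -> H -> C -> D
Depth = number of edges = 3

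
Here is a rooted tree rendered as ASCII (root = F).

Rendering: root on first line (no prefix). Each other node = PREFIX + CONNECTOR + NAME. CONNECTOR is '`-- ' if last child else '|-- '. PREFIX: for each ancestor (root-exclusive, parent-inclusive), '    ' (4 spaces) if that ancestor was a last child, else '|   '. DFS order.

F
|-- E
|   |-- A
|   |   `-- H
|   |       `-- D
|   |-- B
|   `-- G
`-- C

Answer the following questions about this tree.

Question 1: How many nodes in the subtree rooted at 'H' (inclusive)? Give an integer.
Subtree rooted at H contains: D, H
Count = 2

Answer: 2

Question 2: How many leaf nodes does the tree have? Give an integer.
Leaves (nodes with no children): B, C, D, G

Answer: 4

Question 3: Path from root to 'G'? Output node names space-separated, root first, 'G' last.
Walk down from root: F -> E -> G

Answer: F E G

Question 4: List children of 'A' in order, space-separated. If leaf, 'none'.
Node A's children (from adjacency): H

Answer: H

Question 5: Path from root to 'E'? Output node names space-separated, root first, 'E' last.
Answer: F E

Derivation:
Walk down from root: F -> E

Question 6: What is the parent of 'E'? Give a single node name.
Scan adjacency: E appears as child of F

Answer: F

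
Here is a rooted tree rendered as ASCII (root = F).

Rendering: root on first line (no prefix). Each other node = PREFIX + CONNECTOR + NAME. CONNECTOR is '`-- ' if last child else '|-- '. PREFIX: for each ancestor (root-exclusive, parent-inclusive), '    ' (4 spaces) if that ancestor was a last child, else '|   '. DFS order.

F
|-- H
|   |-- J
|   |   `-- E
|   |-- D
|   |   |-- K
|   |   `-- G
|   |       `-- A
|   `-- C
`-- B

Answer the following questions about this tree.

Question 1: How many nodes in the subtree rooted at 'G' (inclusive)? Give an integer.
Subtree rooted at G contains: A, G
Count = 2

Answer: 2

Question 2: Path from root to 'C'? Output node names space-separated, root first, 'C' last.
Answer: F H C

Derivation:
Walk down from root: F -> H -> C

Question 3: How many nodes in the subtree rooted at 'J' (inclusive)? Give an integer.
Answer: 2

Derivation:
Subtree rooted at J contains: E, J
Count = 2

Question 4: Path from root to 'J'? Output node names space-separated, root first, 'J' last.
Walk down from root: F -> H -> J

Answer: F H J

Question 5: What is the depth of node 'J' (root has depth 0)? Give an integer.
Path from root to J: F -> H -> J
Depth = number of edges = 2

Answer: 2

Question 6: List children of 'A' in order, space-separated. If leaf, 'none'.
Node A's children (from adjacency): (leaf)

Answer: none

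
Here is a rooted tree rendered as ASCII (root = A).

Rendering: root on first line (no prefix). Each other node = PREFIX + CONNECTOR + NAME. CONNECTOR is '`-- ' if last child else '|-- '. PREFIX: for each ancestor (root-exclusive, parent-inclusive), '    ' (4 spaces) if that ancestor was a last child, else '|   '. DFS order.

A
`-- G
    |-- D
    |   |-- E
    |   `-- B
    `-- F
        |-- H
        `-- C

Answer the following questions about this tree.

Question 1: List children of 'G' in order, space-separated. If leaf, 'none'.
Node G's children (from adjacency): D, F

Answer: D F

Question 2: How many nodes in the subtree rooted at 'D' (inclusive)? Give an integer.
Answer: 3

Derivation:
Subtree rooted at D contains: B, D, E
Count = 3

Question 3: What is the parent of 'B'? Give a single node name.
Scan adjacency: B appears as child of D

Answer: D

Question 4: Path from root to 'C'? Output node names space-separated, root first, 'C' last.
Walk down from root: A -> G -> F -> C

Answer: A G F C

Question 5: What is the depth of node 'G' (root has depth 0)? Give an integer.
Answer: 1

Derivation:
Path from root to G: A -> G
Depth = number of edges = 1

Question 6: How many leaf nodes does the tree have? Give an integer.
Answer: 4

Derivation:
Leaves (nodes with no children): B, C, E, H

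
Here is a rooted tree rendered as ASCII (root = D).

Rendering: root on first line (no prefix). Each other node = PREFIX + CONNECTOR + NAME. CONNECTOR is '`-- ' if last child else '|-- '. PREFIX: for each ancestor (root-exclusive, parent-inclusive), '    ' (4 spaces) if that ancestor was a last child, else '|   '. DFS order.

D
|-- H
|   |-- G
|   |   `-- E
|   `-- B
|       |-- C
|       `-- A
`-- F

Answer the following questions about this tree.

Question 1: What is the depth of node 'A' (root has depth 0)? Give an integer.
Path from root to A: D -> H -> B -> A
Depth = number of edges = 3

Answer: 3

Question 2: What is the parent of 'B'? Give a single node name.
Scan adjacency: B appears as child of H

Answer: H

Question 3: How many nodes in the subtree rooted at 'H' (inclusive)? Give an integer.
Answer: 6

Derivation:
Subtree rooted at H contains: A, B, C, E, G, H
Count = 6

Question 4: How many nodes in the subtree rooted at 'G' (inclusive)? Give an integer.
Answer: 2

Derivation:
Subtree rooted at G contains: E, G
Count = 2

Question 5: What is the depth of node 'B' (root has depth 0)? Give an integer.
Answer: 2

Derivation:
Path from root to B: D -> H -> B
Depth = number of edges = 2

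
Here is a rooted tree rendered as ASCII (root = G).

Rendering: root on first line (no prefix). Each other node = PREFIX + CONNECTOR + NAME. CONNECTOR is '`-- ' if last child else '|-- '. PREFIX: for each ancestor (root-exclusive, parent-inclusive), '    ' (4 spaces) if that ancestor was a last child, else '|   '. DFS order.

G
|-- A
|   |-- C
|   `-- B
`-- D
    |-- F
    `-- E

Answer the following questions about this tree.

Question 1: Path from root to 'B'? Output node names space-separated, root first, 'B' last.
Answer: G A B

Derivation:
Walk down from root: G -> A -> B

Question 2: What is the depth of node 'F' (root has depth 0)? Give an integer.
Answer: 2

Derivation:
Path from root to F: G -> D -> F
Depth = number of edges = 2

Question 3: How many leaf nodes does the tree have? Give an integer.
Leaves (nodes with no children): B, C, E, F

Answer: 4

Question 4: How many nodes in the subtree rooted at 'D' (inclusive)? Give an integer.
Answer: 3

Derivation:
Subtree rooted at D contains: D, E, F
Count = 3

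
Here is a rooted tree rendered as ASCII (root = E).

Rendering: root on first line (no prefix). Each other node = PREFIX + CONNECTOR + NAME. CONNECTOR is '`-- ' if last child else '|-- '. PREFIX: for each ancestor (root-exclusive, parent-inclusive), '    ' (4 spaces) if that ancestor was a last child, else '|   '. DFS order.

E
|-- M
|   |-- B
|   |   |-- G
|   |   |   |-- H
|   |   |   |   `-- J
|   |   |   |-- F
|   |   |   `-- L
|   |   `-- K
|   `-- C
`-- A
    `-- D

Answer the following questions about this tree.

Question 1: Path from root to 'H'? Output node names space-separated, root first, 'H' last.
Walk down from root: E -> M -> B -> G -> H

Answer: E M B G H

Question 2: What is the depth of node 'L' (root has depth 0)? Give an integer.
Path from root to L: E -> M -> B -> G -> L
Depth = number of edges = 4

Answer: 4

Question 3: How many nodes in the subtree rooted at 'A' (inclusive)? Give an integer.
Subtree rooted at A contains: A, D
Count = 2

Answer: 2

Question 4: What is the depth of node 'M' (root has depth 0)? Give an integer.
Answer: 1

Derivation:
Path from root to M: E -> M
Depth = number of edges = 1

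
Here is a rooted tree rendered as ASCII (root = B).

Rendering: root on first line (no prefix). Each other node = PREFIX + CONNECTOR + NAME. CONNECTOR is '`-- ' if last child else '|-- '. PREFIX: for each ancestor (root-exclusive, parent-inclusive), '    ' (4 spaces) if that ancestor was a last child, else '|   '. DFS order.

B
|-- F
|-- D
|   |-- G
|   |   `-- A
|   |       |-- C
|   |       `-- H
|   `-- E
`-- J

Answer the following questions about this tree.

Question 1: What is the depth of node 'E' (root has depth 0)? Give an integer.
Path from root to E: B -> D -> E
Depth = number of edges = 2

Answer: 2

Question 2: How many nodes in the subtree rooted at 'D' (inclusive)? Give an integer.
Answer: 6

Derivation:
Subtree rooted at D contains: A, C, D, E, G, H
Count = 6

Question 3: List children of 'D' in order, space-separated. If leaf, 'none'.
Node D's children (from adjacency): G, E

Answer: G E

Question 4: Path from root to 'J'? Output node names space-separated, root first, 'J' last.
Answer: B J

Derivation:
Walk down from root: B -> J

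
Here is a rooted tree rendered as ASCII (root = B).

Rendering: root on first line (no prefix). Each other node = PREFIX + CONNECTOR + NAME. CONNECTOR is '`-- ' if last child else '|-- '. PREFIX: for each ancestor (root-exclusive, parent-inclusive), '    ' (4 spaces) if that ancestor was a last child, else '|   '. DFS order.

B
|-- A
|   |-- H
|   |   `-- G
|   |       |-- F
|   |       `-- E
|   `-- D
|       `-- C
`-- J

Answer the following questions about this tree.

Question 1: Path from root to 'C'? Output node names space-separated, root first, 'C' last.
Answer: B A D C

Derivation:
Walk down from root: B -> A -> D -> C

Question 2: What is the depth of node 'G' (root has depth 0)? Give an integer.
Answer: 3

Derivation:
Path from root to G: B -> A -> H -> G
Depth = number of edges = 3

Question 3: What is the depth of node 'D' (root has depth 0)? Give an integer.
Answer: 2

Derivation:
Path from root to D: B -> A -> D
Depth = number of edges = 2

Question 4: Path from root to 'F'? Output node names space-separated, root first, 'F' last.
Answer: B A H G F

Derivation:
Walk down from root: B -> A -> H -> G -> F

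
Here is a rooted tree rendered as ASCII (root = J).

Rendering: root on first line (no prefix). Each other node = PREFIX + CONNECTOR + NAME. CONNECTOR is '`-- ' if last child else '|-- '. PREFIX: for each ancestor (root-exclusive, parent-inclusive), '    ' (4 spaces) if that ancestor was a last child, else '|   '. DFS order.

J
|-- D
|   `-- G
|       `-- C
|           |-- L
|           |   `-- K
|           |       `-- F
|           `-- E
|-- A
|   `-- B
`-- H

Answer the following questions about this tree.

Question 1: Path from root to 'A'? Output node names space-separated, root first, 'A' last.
Answer: J A

Derivation:
Walk down from root: J -> A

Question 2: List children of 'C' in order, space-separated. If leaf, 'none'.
Answer: L E

Derivation:
Node C's children (from adjacency): L, E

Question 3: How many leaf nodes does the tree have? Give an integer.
Leaves (nodes with no children): B, E, F, H

Answer: 4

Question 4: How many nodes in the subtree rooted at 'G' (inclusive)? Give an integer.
Subtree rooted at G contains: C, E, F, G, K, L
Count = 6

Answer: 6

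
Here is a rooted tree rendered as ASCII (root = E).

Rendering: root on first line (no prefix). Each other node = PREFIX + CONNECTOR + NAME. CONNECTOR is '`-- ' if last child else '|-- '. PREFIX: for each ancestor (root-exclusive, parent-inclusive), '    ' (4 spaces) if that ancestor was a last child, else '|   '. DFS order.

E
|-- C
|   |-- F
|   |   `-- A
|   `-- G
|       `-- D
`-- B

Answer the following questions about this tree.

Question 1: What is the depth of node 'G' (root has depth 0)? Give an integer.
Answer: 2

Derivation:
Path from root to G: E -> C -> G
Depth = number of edges = 2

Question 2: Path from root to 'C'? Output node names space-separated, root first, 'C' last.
Answer: E C

Derivation:
Walk down from root: E -> C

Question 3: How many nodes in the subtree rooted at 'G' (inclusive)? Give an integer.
Answer: 2

Derivation:
Subtree rooted at G contains: D, G
Count = 2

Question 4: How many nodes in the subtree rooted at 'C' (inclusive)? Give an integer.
Subtree rooted at C contains: A, C, D, F, G
Count = 5

Answer: 5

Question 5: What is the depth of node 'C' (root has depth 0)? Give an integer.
Answer: 1

Derivation:
Path from root to C: E -> C
Depth = number of edges = 1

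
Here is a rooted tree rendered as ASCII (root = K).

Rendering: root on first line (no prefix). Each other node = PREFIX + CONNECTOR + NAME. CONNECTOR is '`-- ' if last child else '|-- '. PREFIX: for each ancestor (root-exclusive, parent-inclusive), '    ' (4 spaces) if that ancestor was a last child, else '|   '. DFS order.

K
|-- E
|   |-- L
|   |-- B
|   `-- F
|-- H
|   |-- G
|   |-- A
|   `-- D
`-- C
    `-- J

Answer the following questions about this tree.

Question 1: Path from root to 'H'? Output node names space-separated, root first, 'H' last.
Answer: K H

Derivation:
Walk down from root: K -> H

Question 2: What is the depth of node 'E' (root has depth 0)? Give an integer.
Answer: 1

Derivation:
Path from root to E: K -> E
Depth = number of edges = 1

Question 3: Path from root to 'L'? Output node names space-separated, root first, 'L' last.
Walk down from root: K -> E -> L

Answer: K E L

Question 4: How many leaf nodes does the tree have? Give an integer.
Answer: 7

Derivation:
Leaves (nodes with no children): A, B, D, F, G, J, L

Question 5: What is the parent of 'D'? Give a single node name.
Answer: H

Derivation:
Scan adjacency: D appears as child of H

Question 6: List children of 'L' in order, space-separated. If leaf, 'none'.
Node L's children (from adjacency): (leaf)

Answer: none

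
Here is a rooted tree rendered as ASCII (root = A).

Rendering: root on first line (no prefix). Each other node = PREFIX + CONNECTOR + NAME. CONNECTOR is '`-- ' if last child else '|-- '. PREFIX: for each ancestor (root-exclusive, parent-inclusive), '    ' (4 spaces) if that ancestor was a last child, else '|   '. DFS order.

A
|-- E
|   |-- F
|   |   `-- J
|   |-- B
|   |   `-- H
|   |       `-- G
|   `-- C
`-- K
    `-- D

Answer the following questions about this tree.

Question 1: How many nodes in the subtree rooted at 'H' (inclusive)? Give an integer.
Answer: 2

Derivation:
Subtree rooted at H contains: G, H
Count = 2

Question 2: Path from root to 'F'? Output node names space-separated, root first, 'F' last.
Walk down from root: A -> E -> F

Answer: A E F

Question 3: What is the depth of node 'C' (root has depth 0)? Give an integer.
Answer: 2

Derivation:
Path from root to C: A -> E -> C
Depth = number of edges = 2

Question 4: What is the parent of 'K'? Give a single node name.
Scan adjacency: K appears as child of A

Answer: A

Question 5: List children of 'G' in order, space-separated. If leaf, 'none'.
Answer: none

Derivation:
Node G's children (from adjacency): (leaf)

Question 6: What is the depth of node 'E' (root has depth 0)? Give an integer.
Answer: 1

Derivation:
Path from root to E: A -> E
Depth = number of edges = 1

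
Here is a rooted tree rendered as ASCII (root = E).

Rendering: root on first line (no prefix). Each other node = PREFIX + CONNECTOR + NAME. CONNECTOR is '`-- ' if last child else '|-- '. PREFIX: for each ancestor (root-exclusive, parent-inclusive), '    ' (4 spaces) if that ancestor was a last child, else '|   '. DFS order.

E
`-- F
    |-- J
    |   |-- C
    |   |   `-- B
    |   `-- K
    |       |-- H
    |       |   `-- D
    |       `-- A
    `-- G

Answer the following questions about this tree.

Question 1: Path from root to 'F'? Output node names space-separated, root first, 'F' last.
Answer: E F

Derivation:
Walk down from root: E -> F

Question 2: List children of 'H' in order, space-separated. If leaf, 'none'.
Answer: D

Derivation:
Node H's children (from adjacency): D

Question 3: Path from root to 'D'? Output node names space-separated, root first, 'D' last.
Answer: E F J K H D

Derivation:
Walk down from root: E -> F -> J -> K -> H -> D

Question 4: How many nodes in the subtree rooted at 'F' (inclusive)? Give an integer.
Answer: 9

Derivation:
Subtree rooted at F contains: A, B, C, D, F, G, H, J, K
Count = 9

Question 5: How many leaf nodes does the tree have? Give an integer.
Leaves (nodes with no children): A, B, D, G

Answer: 4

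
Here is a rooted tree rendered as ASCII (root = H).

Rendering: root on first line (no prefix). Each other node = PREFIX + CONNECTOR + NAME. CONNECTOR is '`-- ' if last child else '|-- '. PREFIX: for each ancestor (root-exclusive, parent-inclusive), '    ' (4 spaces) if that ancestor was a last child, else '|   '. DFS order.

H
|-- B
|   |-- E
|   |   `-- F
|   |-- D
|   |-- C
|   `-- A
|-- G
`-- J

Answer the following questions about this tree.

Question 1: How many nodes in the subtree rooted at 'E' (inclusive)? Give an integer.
Subtree rooted at E contains: E, F
Count = 2

Answer: 2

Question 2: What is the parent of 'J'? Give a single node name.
Scan adjacency: J appears as child of H

Answer: H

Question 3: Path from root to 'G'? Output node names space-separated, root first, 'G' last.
Answer: H G

Derivation:
Walk down from root: H -> G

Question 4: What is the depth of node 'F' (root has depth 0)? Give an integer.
Path from root to F: H -> B -> E -> F
Depth = number of edges = 3

Answer: 3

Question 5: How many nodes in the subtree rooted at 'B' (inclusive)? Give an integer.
Subtree rooted at B contains: A, B, C, D, E, F
Count = 6

Answer: 6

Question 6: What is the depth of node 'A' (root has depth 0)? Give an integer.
Path from root to A: H -> B -> A
Depth = number of edges = 2

Answer: 2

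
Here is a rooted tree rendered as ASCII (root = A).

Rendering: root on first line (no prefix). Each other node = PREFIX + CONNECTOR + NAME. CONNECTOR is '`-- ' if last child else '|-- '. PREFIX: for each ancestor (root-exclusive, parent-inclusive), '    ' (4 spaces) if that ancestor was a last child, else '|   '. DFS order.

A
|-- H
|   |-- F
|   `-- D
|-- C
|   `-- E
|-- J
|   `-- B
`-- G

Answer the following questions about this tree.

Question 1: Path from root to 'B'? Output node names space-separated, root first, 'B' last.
Answer: A J B

Derivation:
Walk down from root: A -> J -> B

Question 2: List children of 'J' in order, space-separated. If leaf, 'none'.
Answer: B

Derivation:
Node J's children (from adjacency): B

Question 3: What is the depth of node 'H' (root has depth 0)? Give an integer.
Answer: 1

Derivation:
Path from root to H: A -> H
Depth = number of edges = 1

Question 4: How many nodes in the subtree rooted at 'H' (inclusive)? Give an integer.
Answer: 3

Derivation:
Subtree rooted at H contains: D, F, H
Count = 3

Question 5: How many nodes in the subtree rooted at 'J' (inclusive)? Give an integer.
Answer: 2

Derivation:
Subtree rooted at J contains: B, J
Count = 2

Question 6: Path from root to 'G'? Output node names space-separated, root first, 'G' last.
Walk down from root: A -> G

Answer: A G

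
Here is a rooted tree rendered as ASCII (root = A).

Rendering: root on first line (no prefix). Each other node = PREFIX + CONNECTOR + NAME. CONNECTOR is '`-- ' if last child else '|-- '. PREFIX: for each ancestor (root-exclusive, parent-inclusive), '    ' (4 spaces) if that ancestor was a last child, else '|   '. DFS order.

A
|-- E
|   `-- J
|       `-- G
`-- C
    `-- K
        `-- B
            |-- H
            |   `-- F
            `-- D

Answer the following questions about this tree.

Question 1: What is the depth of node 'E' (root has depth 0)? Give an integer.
Path from root to E: A -> E
Depth = number of edges = 1

Answer: 1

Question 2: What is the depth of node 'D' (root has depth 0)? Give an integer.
Answer: 4

Derivation:
Path from root to D: A -> C -> K -> B -> D
Depth = number of edges = 4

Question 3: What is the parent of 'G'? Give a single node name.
Answer: J

Derivation:
Scan adjacency: G appears as child of J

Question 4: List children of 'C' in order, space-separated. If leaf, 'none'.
Answer: K

Derivation:
Node C's children (from adjacency): K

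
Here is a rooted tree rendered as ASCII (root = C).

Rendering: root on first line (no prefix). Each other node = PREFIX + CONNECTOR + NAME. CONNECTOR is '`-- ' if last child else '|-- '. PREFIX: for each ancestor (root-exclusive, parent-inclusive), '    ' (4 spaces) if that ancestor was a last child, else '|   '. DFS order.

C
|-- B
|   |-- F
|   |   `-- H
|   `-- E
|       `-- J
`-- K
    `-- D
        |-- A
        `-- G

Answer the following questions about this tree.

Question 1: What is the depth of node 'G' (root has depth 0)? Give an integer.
Path from root to G: C -> K -> D -> G
Depth = number of edges = 3

Answer: 3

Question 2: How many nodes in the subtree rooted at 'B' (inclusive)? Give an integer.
Answer: 5

Derivation:
Subtree rooted at B contains: B, E, F, H, J
Count = 5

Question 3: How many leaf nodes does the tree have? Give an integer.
Answer: 4

Derivation:
Leaves (nodes with no children): A, G, H, J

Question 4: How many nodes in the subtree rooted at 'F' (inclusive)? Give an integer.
Subtree rooted at F contains: F, H
Count = 2

Answer: 2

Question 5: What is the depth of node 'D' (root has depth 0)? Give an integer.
Answer: 2

Derivation:
Path from root to D: C -> K -> D
Depth = number of edges = 2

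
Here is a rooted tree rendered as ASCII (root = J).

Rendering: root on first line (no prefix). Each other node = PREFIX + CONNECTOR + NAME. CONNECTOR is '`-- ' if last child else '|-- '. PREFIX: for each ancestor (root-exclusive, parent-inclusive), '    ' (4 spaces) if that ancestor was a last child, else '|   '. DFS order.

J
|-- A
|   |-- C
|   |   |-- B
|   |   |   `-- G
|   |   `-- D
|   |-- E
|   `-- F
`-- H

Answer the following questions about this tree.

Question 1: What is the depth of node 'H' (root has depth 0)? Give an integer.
Path from root to H: J -> H
Depth = number of edges = 1

Answer: 1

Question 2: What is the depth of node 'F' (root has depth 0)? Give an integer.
Path from root to F: J -> A -> F
Depth = number of edges = 2

Answer: 2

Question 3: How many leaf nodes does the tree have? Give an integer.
Leaves (nodes with no children): D, E, F, G, H

Answer: 5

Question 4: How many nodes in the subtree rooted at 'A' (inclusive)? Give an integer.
Subtree rooted at A contains: A, B, C, D, E, F, G
Count = 7

Answer: 7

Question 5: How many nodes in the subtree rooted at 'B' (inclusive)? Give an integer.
Subtree rooted at B contains: B, G
Count = 2

Answer: 2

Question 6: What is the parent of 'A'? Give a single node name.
Scan adjacency: A appears as child of J

Answer: J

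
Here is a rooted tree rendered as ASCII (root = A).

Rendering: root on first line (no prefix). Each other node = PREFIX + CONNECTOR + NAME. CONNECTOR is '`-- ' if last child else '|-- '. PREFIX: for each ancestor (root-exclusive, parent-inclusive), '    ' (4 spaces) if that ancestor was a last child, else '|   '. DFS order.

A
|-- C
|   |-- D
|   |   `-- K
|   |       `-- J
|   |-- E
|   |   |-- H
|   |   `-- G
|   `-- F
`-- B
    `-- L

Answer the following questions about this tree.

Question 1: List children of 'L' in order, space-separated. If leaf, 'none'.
Answer: none

Derivation:
Node L's children (from adjacency): (leaf)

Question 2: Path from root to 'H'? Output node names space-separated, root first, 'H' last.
Answer: A C E H

Derivation:
Walk down from root: A -> C -> E -> H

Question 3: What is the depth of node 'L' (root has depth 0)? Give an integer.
Path from root to L: A -> B -> L
Depth = number of edges = 2

Answer: 2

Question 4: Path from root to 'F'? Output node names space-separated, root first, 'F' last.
Answer: A C F

Derivation:
Walk down from root: A -> C -> F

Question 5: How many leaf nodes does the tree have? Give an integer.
Leaves (nodes with no children): F, G, H, J, L

Answer: 5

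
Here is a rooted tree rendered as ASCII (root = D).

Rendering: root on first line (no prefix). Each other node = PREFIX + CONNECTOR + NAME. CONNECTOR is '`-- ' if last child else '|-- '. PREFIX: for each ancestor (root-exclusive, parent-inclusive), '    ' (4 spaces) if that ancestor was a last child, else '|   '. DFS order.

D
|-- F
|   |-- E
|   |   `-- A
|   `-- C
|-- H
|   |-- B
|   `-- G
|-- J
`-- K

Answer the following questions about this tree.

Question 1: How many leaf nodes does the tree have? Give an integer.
Leaves (nodes with no children): A, B, C, G, J, K

Answer: 6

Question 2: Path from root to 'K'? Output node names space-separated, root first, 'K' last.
Answer: D K

Derivation:
Walk down from root: D -> K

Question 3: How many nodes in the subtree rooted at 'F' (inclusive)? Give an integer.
Subtree rooted at F contains: A, C, E, F
Count = 4

Answer: 4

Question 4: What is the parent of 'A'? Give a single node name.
Answer: E

Derivation:
Scan adjacency: A appears as child of E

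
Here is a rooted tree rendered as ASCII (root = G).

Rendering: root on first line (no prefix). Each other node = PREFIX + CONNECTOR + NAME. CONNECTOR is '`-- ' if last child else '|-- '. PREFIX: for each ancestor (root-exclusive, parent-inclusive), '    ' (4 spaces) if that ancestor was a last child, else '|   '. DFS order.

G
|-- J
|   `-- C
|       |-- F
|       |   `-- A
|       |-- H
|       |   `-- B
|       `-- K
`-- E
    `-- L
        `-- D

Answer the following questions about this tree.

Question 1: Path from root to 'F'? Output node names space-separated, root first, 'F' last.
Walk down from root: G -> J -> C -> F

Answer: G J C F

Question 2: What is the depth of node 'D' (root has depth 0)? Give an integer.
Answer: 3

Derivation:
Path from root to D: G -> E -> L -> D
Depth = number of edges = 3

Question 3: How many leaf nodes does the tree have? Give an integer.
Leaves (nodes with no children): A, B, D, K

Answer: 4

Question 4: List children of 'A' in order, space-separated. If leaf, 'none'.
Answer: none

Derivation:
Node A's children (from adjacency): (leaf)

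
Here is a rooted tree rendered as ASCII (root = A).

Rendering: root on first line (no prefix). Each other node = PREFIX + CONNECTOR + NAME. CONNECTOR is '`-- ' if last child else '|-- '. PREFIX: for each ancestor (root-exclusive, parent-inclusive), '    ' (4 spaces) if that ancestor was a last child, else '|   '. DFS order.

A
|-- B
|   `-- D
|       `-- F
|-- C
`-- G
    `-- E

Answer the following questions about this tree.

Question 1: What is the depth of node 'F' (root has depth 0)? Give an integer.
Path from root to F: A -> B -> D -> F
Depth = number of edges = 3

Answer: 3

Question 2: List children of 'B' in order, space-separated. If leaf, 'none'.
Answer: D

Derivation:
Node B's children (from adjacency): D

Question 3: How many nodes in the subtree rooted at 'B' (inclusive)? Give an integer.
Subtree rooted at B contains: B, D, F
Count = 3

Answer: 3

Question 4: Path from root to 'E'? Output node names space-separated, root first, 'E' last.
Walk down from root: A -> G -> E

Answer: A G E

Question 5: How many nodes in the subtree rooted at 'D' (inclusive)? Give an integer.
Answer: 2

Derivation:
Subtree rooted at D contains: D, F
Count = 2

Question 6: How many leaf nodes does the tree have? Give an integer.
Leaves (nodes with no children): C, E, F

Answer: 3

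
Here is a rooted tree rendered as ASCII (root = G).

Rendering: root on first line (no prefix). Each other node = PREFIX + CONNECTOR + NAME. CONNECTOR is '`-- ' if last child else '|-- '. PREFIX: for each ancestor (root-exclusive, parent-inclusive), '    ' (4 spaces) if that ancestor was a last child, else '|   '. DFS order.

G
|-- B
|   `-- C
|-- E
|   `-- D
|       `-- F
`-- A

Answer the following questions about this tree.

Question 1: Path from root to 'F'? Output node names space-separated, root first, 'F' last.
Walk down from root: G -> E -> D -> F

Answer: G E D F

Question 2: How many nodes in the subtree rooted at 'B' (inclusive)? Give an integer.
Answer: 2

Derivation:
Subtree rooted at B contains: B, C
Count = 2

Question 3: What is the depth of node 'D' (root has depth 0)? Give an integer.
Answer: 2

Derivation:
Path from root to D: G -> E -> D
Depth = number of edges = 2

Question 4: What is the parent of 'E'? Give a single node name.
Answer: G

Derivation:
Scan adjacency: E appears as child of G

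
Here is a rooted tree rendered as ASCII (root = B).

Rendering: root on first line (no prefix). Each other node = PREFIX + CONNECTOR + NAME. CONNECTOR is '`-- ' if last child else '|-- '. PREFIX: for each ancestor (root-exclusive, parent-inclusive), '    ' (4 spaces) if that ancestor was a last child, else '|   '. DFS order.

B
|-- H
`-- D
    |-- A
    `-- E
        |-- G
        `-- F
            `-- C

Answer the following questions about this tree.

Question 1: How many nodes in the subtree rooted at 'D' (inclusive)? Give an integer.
Answer: 6

Derivation:
Subtree rooted at D contains: A, C, D, E, F, G
Count = 6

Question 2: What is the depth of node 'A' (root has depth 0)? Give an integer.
Answer: 2

Derivation:
Path from root to A: B -> D -> A
Depth = number of edges = 2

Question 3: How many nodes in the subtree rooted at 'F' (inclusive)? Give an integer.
Answer: 2

Derivation:
Subtree rooted at F contains: C, F
Count = 2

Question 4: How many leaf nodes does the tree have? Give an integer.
Leaves (nodes with no children): A, C, G, H

Answer: 4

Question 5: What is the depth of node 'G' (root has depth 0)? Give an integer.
Answer: 3

Derivation:
Path from root to G: B -> D -> E -> G
Depth = number of edges = 3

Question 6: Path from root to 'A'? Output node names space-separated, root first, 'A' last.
Answer: B D A

Derivation:
Walk down from root: B -> D -> A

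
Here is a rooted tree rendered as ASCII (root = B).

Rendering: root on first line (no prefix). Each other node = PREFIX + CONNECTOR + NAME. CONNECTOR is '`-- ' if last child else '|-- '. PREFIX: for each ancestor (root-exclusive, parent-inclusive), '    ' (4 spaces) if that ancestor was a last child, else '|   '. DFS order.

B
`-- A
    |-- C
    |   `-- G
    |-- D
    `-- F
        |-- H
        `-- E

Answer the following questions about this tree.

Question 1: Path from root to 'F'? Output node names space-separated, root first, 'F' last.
Walk down from root: B -> A -> F

Answer: B A F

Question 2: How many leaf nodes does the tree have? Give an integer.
Answer: 4

Derivation:
Leaves (nodes with no children): D, E, G, H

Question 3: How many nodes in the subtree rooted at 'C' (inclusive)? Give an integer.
Answer: 2

Derivation:
Subtree rooted at C contains: C, G
Count = 2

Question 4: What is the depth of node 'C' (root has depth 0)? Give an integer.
Answer: 2

Derivation:
Path from root to C: B -> A -> C
Depth = number of edges = 2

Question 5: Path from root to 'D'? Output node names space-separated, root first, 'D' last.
Answer: B A D

Derivation:
Walk down from root: B -> A -> D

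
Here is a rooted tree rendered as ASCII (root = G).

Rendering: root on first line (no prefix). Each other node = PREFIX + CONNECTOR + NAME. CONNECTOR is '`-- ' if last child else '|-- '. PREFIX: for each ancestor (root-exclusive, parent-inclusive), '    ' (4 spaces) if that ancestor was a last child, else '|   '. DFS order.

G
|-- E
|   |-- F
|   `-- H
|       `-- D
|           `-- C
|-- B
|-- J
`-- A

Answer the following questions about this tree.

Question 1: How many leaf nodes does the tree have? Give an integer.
Leaves (nodes with no children): A, B, C, F, J

Answer: 5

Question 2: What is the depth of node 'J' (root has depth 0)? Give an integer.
Path from root to J: G -> J
Depth = number of edges = 1

Answer: 1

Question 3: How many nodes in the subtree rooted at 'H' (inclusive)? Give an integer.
Subtree rooted at H contains: C, D, H
Count = 3

Answer: 3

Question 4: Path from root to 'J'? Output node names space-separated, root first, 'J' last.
Walk down from root: G -> J

Answer: G J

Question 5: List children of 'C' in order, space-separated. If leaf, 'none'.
Answer: none

Derivation:
Node C's children (from adjacency): (leaf)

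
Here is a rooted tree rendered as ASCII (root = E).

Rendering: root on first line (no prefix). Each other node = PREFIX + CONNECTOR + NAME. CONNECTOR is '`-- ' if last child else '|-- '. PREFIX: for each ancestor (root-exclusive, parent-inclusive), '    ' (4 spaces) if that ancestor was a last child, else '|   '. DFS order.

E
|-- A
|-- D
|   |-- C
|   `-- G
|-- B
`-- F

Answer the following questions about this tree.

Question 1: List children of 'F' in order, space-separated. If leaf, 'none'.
Node F's children (from adjacency): (leaf)

Answer: none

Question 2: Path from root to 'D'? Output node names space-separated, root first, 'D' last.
Walk down from root: E -> D

Answer: E D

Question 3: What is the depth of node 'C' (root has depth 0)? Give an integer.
Answer: 2

Derivation:
Path from root to C: E -> D -> C
Depth = number of edges = 2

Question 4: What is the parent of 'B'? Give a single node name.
Scan adjacency: B appears as child of E

Answer: E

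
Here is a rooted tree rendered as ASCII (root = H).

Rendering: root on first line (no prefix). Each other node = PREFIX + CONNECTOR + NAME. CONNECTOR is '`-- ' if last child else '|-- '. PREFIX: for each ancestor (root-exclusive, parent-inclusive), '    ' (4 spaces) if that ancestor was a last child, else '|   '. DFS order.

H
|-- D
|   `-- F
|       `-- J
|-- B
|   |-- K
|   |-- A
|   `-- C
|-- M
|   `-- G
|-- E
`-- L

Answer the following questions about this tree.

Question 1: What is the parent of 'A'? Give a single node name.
Answer: B

Derivation:
Scan adjacency: A appears as child of B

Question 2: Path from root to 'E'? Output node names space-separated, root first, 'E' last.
Answer: H E

Derivation:
Walk down from root: H -> E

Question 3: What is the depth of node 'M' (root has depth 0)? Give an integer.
Answer: 1

Derivation:
Path from root to M: H -> M
Depth = number of edges = 1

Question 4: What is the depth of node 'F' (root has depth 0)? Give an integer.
Path from root to F: H -> D -> F
Depth = number of edges = 2

Answer: 2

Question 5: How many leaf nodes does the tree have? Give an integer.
Leaves (nodes with no children): A, C, E, G, J, K, L

Answer: 7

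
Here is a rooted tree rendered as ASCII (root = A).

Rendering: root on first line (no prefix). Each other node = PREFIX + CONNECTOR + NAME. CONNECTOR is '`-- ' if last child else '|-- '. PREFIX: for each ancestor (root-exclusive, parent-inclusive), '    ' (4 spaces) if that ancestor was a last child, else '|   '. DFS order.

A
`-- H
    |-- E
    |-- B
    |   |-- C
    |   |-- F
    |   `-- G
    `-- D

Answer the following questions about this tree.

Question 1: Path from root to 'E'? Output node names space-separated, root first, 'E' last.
Answer: A H E

Derivation:
Walk down from root: A -> H -> E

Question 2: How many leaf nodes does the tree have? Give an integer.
Leaves (nodes with no children): C, D, E, F, G

Answer: 5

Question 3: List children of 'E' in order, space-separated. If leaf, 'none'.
Answer: none

Derivation:
Node E's children (from adjacency): (leaf)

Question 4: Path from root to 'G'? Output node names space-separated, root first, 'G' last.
Walk down from root: A -> H -> B -> G

Answer: A H B G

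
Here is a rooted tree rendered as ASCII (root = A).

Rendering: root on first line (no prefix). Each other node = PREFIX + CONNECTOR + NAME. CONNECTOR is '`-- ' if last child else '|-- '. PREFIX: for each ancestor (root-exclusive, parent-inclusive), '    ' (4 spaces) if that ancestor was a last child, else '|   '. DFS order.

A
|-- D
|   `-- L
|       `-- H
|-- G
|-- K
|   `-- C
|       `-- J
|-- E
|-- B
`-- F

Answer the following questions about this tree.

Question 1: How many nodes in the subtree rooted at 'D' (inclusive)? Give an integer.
Answer: 3

Derivation:
Subtree rooted at D contains: D, H, L
Count = 3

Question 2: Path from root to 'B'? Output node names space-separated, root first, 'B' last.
Walk down from root: A -> B

Answer: A B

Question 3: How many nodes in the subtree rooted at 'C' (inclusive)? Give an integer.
Answer: 2

Derivation:
Subtree rooted at C contains: C, J
Count = 2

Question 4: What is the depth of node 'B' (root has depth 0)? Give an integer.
Answer: 1

Derivation:
Path from root to B: A -> B
Depth = number of edges = 1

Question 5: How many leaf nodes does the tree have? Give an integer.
Answer: 6

Derivation:
Leaves (nodes with no children): B, E, F, G, H, J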